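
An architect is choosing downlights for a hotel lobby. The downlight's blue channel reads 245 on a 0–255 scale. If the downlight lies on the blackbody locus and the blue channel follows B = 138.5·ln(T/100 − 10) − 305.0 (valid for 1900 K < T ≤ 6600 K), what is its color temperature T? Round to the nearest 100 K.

ln(t − 10) = (245 + 305.0) / 138.5 = 3.9711.
t − 10 = e^3.9711 = 53.044, so t = 63.044.
T = 100·t = 6304 K → 6300 K to the nearest 100 K.

6300 K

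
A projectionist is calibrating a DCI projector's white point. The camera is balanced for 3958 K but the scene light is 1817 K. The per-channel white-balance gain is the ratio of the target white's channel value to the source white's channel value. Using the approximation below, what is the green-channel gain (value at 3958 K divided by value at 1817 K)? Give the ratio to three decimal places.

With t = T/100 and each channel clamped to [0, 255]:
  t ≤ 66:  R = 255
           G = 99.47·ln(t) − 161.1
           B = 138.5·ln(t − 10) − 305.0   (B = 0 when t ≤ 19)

1.608

At 1817 K (t = 18.17):
  G = 99.47·ln 18.17 − 161.1 = 99.47·2.8998 − 161.1 = 127.340.
At 3958 K (t = 39.58):
  G = 99.47·ln 39.58 − 161.1 = 99.47·3.6783 − 161.1 = 204.783.
Gain = 204.783 / 127.340 = 1.6082 → 1.608.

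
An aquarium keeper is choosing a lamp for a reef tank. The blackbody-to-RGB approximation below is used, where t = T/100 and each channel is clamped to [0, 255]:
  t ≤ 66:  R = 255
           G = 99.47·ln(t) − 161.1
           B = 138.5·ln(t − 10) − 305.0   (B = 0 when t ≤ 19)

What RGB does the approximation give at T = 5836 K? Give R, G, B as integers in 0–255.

t = 5836/100 = 58.36; the t ≤ 66 branch applies.
R = 255 by definition for t ≤ 66.
G = 99.47·ln 58.36 − 161.1 = 99.47·4.0666 − 161.1 = 243.408.
B = 138.5·ln(58.36 − 10) − 305.0 = 138.5·ln 48.36 − 305.0 = 138.5·3.8787 − 305.0 = 232.196.
Rounded: (255, 243, 232).

R=255, G=243, B=232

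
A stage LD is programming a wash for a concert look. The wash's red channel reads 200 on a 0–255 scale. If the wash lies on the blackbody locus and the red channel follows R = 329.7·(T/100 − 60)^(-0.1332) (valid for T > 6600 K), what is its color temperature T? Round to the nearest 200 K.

(t − 60)^(-0.1332) = 200/329.7 = 0.60661.
t − 60 = 0.60661^(1/-0.1332) = 0.60661^(-7.508) = 42.638, so t = 102.638.
T = 100·t = 10264 K → 10200 K to the nearest 200 K.

10200 K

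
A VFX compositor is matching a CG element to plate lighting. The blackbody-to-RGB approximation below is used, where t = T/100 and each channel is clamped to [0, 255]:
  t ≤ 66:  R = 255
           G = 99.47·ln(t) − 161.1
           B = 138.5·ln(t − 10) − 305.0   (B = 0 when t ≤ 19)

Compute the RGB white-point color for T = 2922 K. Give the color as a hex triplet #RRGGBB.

#FFAF68

t = 2922/100 = 29.22; the t ≤ 66 branch applies.
R = 255 by definition for t ≤ 66.
G = 99.47·ln 29.22 − 161.1 = 99.47·3.3749 − 161.1 = 174.597.
B = 138.5·ln(29.22 − 10) − 305.0 = 138.5·ln 19.22 − 305.0 = 138.5·2.9560 − 305.0 = 104.399.
Rounded: (255, 175, 104).
In hex: #FFAF68.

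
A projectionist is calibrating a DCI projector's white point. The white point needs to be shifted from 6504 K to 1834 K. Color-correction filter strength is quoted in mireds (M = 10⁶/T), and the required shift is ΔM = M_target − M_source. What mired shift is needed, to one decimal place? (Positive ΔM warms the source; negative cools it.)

+391.5 mireds

M_source = 10⁶/6504 = 153.752; M_target = 10⁶/1834 = 545.256.
ΔM = 545.256 − 153.752 = 391.505 → +391.5 mireds, a warming shift.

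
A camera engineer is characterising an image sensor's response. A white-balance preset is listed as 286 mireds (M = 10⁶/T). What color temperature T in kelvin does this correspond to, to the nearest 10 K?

3500 K

T = 10⁶ / 286 = 3496.50 K → 3500 K.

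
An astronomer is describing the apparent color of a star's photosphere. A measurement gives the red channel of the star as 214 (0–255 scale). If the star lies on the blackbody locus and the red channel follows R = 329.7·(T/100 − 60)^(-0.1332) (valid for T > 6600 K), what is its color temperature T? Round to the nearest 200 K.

(t − 60)^(-0.1332) = 214/329.7 = 0.64907.
t − 60 = 0.64907^(1/-0.1332) = 0.64907^(-7.508) = 25.657, so t = 85.657.
T = 100·t = 8566 K → 8600 K to the nearest 200 K.

8600 K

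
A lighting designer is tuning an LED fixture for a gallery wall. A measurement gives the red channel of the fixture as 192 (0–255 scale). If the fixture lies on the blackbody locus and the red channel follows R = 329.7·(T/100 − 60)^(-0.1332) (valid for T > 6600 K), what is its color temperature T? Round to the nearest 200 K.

(t − 60)^(-0.1332) = 192/329.7 = 0.58235.
t − 60 = 0.58235^(1/-0.1332) = 0.58235^(-7.508) = 57.929, so t = 117.929.
T = 100·t = 11793 K → 11800 K to the nearest 200 K.

11800 K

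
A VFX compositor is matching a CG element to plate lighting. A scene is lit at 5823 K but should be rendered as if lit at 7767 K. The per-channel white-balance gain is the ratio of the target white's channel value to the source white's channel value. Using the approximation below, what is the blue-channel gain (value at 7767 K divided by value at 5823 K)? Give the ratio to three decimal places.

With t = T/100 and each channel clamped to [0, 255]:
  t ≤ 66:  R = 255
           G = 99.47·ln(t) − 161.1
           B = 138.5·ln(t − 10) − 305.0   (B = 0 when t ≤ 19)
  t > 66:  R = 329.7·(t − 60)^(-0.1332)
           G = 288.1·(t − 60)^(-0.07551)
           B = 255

At 5823 K (t = 58.23):
  B = 138.5·ln(58.23 − 10) − 305.0 = 138.5·ln 48.23 − 305.0 = 138.5·3.8760 − 305.0 = 231.823.
At 7767 K (t = 77.67):
  B = 255 by definition for t > 66.
Gain = 255.000 / 231.823 = 1.1000 → 1.100.

1.100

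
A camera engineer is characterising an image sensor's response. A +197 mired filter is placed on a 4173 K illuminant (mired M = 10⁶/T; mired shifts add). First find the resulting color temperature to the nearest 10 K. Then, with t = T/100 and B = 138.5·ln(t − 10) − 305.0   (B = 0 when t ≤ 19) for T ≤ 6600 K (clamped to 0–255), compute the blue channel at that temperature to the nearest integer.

M_in = 10⁶/4173 = 239.64; M_out = 239.64 + (+197) = 436.64.
T_out = 10⁶/436.64 = 2290.2 K → 2290 K; t = 22.9.
B = 138.5·ln(22.9 − 10) − 305.0 = 138.5·ln 12.9 − 305.0 = 138.5·2.5572 − 305.0 = 49.176.
Rounded: 49.

49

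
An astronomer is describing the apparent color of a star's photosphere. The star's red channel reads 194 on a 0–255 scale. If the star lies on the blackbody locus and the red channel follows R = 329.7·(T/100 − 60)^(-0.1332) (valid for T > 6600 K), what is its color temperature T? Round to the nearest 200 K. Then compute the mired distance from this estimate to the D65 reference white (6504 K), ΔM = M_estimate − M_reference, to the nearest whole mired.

(t − 60)^(-0.1332) = 194/329.7 = 0.58841.
t − 60 = 0.58841^(1/-0.1332) = 0.58841^(-7.508) = 53.593, so t = 113.593.
T = 100·t = 11359 K → 11400 K to the nearest 200 K.
M_estimate = 10⁶/11400 = 87.72; M_reference = 10⁶/6504 = 153.75.
ΔM = 87.72 − 153.75 = -66.03 → -66 mireds.

-66 mireds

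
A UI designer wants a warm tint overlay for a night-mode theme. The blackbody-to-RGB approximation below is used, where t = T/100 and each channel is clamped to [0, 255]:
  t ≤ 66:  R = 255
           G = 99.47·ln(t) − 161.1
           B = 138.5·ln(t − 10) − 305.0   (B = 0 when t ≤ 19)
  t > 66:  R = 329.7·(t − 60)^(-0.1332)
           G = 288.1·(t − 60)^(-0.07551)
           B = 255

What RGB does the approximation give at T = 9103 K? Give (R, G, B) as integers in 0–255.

t = 9103/100 = 91.03; the t > 66 branch applies.
R = 329.7·(91.03 − 60)^(-0.1332) = 329.7·31.03^(-0.1332) = 329.7·0.63284 = 208.648.
G = 288.1·(91.03 − 60)^(-0.07551) = 288.1·31.03^(-0.07551) = 288.1·0.77153 = 222.279.
B = 255 by definition for t > 66.
Rounded: (209, 222, 255).

(209, 222, 255)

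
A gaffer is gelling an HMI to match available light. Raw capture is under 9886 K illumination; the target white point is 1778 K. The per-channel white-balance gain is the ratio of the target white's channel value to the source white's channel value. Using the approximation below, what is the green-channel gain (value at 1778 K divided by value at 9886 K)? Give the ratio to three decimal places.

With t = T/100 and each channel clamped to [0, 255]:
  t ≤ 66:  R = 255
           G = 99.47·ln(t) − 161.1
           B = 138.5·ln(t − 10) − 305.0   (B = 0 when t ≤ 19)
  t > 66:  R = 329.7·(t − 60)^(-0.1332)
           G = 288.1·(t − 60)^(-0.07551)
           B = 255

At 9886 K (t = 98.86):
  G = 288.1·(98.86 − 60)^(-0.07551) = 288.1·38.86^(-0.07551) = 288.1·0.75854 = 218.534.
At 1778 K (t = 17.78):
  G = 99.47·ln 17.78 − 161.1 = 99.47·2.8781 − 161.1 = 125.182.
Gain = 125.182 / 218.534 = 0.5728 → 0.573.

0.573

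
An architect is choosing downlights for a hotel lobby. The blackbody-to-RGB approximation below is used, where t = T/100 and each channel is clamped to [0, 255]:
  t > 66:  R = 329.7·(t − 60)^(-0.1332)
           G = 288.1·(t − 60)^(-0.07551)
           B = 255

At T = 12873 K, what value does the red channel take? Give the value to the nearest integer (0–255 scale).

188

t = 12873/100 = 128.73; the t > 66 branch applies.
R = 329.7·(128.73 − 60)^(-0.1332) = 329.7·68.73^(-0.1332) = 329.7·0.56924 = 187.677.
Rounded: 188.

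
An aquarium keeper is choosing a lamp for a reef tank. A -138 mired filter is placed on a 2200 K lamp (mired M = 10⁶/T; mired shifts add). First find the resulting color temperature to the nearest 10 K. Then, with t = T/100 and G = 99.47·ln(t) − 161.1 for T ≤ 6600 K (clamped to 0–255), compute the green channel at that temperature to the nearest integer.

M_in = 10⁶/2200 = 454.55; M_out = 454.55 + (-138) = 316.55.
T_out = 10⁶/316.55 = 3159.1 K → 3160 K; t = 31.6.
G = 99.47·ln 31.6 − 161.1 = 99.47·3.4532 − 161.1 = 182.386.
Rounded: 182.

182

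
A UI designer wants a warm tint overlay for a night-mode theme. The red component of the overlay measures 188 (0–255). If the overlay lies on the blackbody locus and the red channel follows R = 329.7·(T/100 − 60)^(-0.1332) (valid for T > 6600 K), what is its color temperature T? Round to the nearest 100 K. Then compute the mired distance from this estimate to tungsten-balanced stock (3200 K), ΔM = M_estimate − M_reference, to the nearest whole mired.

-234 mireds

(t − 60)^(-0.1332) = 188/329.7 = 0.57022.
t − 60 = 0.57022^(1/-0.1332) = 0.57022^(-7.508) = 67.848, so t = 127.848.
T = 100·t = 12785 K → 12800 K to the nearest 100 K.
M_estimate = 10⁶/12800 = 78.12; M_reference = 10⁶/3200 = 312.50.
ΔM = 78.12 − 312.50 = -234.38 → -234 mireds.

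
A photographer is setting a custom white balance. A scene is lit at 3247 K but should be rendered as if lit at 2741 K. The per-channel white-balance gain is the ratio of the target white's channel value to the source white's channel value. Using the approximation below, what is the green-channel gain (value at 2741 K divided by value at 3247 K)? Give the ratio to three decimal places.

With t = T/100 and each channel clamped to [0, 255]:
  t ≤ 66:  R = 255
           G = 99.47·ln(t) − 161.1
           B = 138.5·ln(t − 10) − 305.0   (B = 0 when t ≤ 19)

At 3247 K (t = 32.47):
  G = 99.47·ln 32.47 − 161.1 = 99.47·3.4803 − 161.1 = 185.087.
At 2741 K (t = 27.41):
  G = 99.47·ln 27.41 − 161.1 = 99.47·3.3109 − 161.1 = 168.236.
Gain = 168.236 / 185.087 = 0.9090 → 0.909.

0.909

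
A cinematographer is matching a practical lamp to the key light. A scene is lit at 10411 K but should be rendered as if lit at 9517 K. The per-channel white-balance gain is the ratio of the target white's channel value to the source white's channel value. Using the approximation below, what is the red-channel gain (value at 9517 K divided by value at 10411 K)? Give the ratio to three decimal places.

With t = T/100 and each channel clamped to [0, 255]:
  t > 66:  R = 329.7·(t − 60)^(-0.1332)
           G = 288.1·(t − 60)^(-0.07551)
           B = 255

At 10411 K (t = 104.11):
  R = 329.7·(104.11 − 60)^(-0.1332) = 329.7·44.11^(-0.1332) = 329.7·0.60388 = 199.098.
At 9517 K (t = 95.17):
  R = 329.7·(95.17 − 60)^(-0.1332) = 329.7·35.17^(-0.1332) = 329.7·0.62237 = 205.196.
Gain = 205.196 / 199.098 = 1.0306 → 1.031.

1.031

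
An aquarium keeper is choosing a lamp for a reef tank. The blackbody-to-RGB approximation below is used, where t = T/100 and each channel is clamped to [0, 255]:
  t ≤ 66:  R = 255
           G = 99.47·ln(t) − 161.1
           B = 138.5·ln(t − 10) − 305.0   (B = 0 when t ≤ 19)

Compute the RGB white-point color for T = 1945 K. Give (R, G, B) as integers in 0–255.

t = 1945/100 = 19.45; the t ≤ 66 branch applies.
R = 255 by definition for t ≤ 66.
G = 99.47·ln 19.45 − 161.1 = 99.47·2.9678 − 161.1 = 134.112.
B = 138.5·ln(19.45 − 10) − 305.0 = 138.5·ln 9.45 − 305.0 = 138.5·2.2460 − 305.0 = 6.073.
Rounded: (255, 134, 6).

(255, 134, 6)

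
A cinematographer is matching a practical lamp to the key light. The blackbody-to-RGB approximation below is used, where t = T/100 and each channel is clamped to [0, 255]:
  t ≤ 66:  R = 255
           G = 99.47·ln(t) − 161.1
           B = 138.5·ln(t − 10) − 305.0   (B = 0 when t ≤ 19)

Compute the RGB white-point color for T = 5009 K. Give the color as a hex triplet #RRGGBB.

t = 5009/100 = 50.09; the t ≤ 66 branch applies.
R = 255 by definition for t ≤ 66.
G = 99.47·ln 50.09 − 161.1 = 99.47·3.9138 − 161.1 = 228.208.
B = 138.5·ln(50.09 − 10) − 305.0 = 138.5·ln 40.09 − 305.0 = 138.5·3.6911 − 305.0 = 206.221.
Rounded: (255, 228, 206).
In hex: #FFE4CE.

#FFE4CE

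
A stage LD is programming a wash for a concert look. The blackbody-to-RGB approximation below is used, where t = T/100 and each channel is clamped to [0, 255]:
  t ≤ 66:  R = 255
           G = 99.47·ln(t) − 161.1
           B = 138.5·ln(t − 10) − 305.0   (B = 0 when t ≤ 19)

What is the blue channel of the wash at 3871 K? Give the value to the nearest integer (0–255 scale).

160

t = 3871/100 = 38.71; the t ≤ 66 branch applies.
B = 138.5·ln(38.71 − 10) − 305.0 = 138.5·ln 28.71 − 305.0 = 138.5·3.3572 − 305.0 = 159.979.
Rounded: 160.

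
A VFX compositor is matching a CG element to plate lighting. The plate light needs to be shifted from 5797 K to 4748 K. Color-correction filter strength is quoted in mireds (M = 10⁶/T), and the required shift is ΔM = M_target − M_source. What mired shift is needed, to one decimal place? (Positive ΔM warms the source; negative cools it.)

M_source = 10⁶/5797 = 172.503; M_target = 10⁶/4748 = 210.615.
ΔM = 210.615 − 172.503 = 38.112 → +38.1 mireds, a warming shift.

+38.1 mireds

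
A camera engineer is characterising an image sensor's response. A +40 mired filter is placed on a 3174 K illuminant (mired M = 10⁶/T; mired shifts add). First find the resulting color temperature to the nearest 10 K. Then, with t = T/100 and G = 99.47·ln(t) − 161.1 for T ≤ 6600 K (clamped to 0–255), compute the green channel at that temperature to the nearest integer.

M_in = 10⁶/3174 = 315.06; M_out = 315.06 + (+40) = 355.06.
T_out = 10⁶/355.06 = 2816.4 K → 2820 K; t = 28.2.
G = 99.47·ln 28.2 − 161.1 = 99.47·3.3393 − 161.1 = 171.062.
Rounded: 171.

171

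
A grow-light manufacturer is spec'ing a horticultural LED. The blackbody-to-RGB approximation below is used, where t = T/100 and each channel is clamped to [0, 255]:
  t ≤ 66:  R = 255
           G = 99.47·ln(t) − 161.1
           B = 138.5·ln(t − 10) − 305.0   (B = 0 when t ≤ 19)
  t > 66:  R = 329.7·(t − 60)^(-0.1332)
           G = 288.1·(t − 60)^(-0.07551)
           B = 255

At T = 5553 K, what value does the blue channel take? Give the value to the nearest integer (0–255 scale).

224

t = 5553/100 = 55.53; the t ≤ 66 branch applies.
B = 138.5·ln(55.53 − 10) − 305.0 = 138.5·ln 45.53 − 305.0 = 138.5·3.8184 − 305.0 = 223.844.
Rounded: 224.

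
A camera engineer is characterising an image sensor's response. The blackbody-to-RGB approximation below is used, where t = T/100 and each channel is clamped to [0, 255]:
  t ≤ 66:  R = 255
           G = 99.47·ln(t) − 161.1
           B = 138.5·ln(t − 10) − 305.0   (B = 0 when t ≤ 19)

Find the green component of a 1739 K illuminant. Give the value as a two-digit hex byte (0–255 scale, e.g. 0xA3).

t = 1739/100 = 17.39; the t ≤ 66 branch applies.
G = 99.47·ln 17.39 − 161.1 = 99.47·2.8559 − 161.1 = 122.976.
Rounded: 123; in hex, 0x7B.

0x7B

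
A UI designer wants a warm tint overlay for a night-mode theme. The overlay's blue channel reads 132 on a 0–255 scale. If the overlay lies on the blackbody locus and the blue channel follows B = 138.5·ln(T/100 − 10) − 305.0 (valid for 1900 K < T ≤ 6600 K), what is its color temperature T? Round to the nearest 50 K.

ln(t − 10) = (132 + 305.0) / 138.5 = 3.1552.
t − 10 = e^3.1552 = 23.459, so t = 33.459.
T = 100·t = 3346 K → 3350 K to the nearest 50 K.

3350 K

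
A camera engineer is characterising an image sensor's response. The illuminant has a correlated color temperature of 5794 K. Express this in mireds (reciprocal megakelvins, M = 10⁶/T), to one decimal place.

M = 10⁶ / 5794 = 172.592 → 172.6 mireds.

172.6 mireds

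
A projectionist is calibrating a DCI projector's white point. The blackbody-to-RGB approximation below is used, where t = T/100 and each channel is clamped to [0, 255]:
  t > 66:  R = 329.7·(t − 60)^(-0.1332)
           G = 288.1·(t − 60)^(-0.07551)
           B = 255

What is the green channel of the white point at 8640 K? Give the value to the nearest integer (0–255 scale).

t = 8640/100 = 86.4; the t > 66 branch applies.
G = 288.1·(86.4 − 60)^(-0.07551) = 288.1·26.4^(-0.07551) = 288.1·0.78101 = 225.008.
Rounded: 225.

225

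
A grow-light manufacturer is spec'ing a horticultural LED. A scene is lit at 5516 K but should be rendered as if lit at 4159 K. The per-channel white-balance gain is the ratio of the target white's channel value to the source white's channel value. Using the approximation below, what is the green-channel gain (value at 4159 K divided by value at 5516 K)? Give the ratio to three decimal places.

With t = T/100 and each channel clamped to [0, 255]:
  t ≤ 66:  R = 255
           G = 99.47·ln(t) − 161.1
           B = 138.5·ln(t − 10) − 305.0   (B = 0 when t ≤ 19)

At 5516 K (t = 55.16):
  G = 99.47·ln 55.16 − 161.1 = 99.47·4.0102 − 161.1 = 237.798.
At 4159 K (t = 41.59):
  G = 99.47·ln 41.59 − 161.1 = 99.47·3.7279 − 161.1 = 209.710.
Gain = 209.710 / 237.798 = 0.8819 → 0.882.

0.882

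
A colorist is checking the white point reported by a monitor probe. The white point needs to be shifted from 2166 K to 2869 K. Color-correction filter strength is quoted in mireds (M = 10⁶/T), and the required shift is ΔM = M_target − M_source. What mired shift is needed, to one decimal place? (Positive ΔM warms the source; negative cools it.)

M_source = 10⁶/2166 = 461.681; M_target = 10⁶/2869 = 348.554.
ΔM = 348.554 − 461.681 = -113.127 → -113.1 mireds, a cooling shift.

-113.1 mireds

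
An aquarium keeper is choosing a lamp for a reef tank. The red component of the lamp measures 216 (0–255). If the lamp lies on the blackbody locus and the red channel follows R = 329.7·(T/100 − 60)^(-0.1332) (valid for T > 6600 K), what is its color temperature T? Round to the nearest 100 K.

(t − 60)^(-0.1332) = 216/329.7 = 0.65514.
t − 60 = 0.65514^(1/-0.1332) = 0.65514^(-7.508) = 23.926, so t = 83.926.
T = 100·t = 8393 K → 8400 K to the nearest 100 K.

8400 K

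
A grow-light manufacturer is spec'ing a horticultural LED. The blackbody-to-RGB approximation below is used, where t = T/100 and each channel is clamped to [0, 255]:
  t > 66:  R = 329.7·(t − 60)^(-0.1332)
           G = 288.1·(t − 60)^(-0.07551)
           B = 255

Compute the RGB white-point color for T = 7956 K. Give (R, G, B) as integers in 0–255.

t = 7956/100 = 79.56; the t > 66 branch applies.
R = 329.7·(79.56 − 60)^(-0.1332) = 329.7·19.56^(-0.1332) = 329.7·0.67296 = 221.875.
G = 288.1·(79.56 − 60)^(-0.07551) = 288.1·19.56^(-0.07551) = 288.1·0.79889 = 230.161.
B = 255 by definition for t > 66.
Rounded: (222, 230, 255).

(222, 230, 255)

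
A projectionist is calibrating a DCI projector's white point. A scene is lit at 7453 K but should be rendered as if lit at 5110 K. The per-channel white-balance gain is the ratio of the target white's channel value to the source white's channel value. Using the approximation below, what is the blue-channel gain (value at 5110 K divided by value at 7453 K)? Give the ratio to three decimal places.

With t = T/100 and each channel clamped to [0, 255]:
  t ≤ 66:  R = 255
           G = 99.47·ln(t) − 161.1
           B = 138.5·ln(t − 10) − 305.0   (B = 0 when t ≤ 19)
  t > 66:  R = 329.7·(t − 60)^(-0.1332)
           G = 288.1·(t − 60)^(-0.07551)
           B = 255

0.822

At 7453 K (t = 74.53):
  B = 255 by definition for t > 66.
At 5110 K (t = 51.1):
  B = 138.5·ln(51.1 − 10) − 305.0 = 138.5·ln 41.1 − 305.0 = 138.5·3.7160 − 305.0 = 209.667.
Gain = 209.667 / 255.000 = 0.8222 → 0.822.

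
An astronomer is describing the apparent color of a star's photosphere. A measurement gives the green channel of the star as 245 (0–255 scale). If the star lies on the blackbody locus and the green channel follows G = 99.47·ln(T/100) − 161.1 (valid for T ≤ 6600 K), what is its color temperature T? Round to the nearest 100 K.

5900 K

ln t = (245 + 161.1) / 99.47 = 4.0826.
t = e^4.0826 = 59.302.
T = 100·t = 5930 K → 5900 K to the nearest 100 K.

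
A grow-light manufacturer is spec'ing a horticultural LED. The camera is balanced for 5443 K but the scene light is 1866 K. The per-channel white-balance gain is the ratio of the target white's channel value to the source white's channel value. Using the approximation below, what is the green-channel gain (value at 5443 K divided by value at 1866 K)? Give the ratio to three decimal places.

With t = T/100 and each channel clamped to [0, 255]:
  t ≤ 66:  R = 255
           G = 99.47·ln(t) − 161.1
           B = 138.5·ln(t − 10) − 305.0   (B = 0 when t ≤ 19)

At 1866 K (t = 18.66):
  G = 99.47·ln 18.66 − 161.1 = 99.47·2.9264 − 161.1 = 129.987.
At 5443 K (t = 54.43):
  G = 99.47·ln 54.43 − 161.1 = 99.47·3.9969 − 161.1 = 236.473.
Gain = 236.473 / 129.987 = 1.8192 → 1.819.

1.819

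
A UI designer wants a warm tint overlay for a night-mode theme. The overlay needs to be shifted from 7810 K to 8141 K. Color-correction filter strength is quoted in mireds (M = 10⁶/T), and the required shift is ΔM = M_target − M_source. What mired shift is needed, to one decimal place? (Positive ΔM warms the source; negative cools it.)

M_source = 10⁶/7810 = 128.041; M_target = 10⁶/8141 = 122.835.
ΔM = 122.835 − 128.041 = -5.206 → -5.2 mireds, a cooling shift.

-5.2 mireds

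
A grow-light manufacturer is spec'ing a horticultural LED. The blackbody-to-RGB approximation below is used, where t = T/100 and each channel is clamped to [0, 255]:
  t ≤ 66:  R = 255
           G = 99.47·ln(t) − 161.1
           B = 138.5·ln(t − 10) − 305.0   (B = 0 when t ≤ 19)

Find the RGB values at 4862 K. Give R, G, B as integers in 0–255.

R=255, G=225, B=201

t = 4862/100 = 48.62; the t ≤ 66 branch applies.
R = 255 by definition for t ≤ 66.
G = 99.47·ln 48.62 − 161.1 = 99.47·3.8840 − 161.1 = 225.245.
B = 138.5·ln(48.62 − 10) − 305.0 = 138.5·ln 38.62 − 305.0 = 138.5·3.6538 − 305.0 = 201.047.
Rounded: (255, 225, 201).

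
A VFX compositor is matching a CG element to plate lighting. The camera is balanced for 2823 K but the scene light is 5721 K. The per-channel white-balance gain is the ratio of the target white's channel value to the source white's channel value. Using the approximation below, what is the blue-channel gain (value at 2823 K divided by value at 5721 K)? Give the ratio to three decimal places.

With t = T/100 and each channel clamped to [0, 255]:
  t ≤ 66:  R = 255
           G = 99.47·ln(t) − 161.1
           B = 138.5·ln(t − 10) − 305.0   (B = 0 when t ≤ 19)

At 5721 K (t = 57.21):
  B = 138.5·ln(57.21 − 10) − 305.0 = 138.5·ln 47.21 − 305.0 = 138.5·3.8546 − 305.0 = 228.863.
At 2823 K (t = 28.23):
  B = 138.5·ln(28.23 − 10) − 305.0 = 138.5·ln 18.23 − 305.0 = 138.5·2.9031 − 305.0 = 97.075.
Gain = 97.075 / 228.863 = 0.4242 → 0.424.

0.424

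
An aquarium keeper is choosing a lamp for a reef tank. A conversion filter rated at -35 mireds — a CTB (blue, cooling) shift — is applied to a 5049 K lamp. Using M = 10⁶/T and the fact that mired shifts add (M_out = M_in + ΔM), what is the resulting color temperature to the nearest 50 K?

6150 K

M_in = 10⁶/5049 = 198.06 mireds.
M_out = 198.06 + (-35) = 163.06 mireds.
T_out = 10⁶/163.06 = 6132.7 K → 6150 K.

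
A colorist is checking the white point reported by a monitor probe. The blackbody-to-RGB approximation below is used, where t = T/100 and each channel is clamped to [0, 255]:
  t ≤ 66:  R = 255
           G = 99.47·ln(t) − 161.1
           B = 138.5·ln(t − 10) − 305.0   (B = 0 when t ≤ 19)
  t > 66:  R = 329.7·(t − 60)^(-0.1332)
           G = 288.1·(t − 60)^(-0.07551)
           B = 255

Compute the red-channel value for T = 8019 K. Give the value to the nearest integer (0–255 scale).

221

t = 8019/100 = 80.19; the t > 66 branch applies.
R = 329.7·(80.19 − 60)^(-0.1332) = 329.7·20.19^(-0.1332) = 329.7·0.67013 = 220.940.
Rounded: 221.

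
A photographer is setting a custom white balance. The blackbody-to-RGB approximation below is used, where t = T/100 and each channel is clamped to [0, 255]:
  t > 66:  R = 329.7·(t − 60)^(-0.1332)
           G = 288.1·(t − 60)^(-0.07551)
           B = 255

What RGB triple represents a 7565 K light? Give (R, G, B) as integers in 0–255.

t = 7565/100 = 75.65; the t > 66 branch applies.
R = 329.7·(75.65 − 60)^(-0.1332) = 329.7·15.65^(-0.1332) = 329.7·0.69325 = 228.565.
G = 288.1·(75.65 − 60)^(-0.07551) = 288.1·15.65^(-0.07551) = 288.1·0.81246 = 234.070.
B = 255 by definition for t > 66.
Rounded: (229, 234, 255).

(229, 234, 255)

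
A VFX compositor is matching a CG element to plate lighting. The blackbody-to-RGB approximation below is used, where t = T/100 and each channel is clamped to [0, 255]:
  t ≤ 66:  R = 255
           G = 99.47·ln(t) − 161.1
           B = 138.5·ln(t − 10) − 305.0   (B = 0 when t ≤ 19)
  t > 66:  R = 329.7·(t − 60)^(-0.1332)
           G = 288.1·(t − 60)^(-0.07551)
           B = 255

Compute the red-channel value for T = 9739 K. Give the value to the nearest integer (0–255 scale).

204

t = 9739/100 = 97.39; the t > 66 branch applies.
R = 329.7·(97.39 − 60)^(-0.1332) = 329.7·37.39^(-0.1332) = 329.7·0.61732 = 203.530.
Rounded: 204.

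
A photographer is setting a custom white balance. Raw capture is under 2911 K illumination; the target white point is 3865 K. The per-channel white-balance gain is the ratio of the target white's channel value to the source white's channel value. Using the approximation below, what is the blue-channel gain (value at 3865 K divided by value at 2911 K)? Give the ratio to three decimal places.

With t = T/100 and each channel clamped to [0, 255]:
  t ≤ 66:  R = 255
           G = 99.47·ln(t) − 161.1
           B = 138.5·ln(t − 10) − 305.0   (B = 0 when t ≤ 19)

At 2911 K (t = 29.11):
  B = 138.5·ln(29.11 − 10) − 305.0 = 138.5·ln 19.11 − 305.0 = 138.5·2.9502 − 305.0 = 103.604.
At 3865 K (t = 38.65):
  B = 138.5·ln(38.65 − 10) − 305.0 = 138.5·ln 28.65 − 305.0 = 138.5·3.3552 − 305.0 = 159.689.
Gain = 159.689 / 103.604 = 1.5413 → 1.541.

1.541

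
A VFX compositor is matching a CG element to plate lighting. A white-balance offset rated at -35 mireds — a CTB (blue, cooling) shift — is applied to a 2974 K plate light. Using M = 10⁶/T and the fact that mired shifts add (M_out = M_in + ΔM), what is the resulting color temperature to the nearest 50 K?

3300 K

M_in = 10⁶/2974 = 336.25 mireds.
M_out = 336.25 + (-35) = 301.25 mireds.
T_out = 10⁶/301.25 = 3319.5 K → 3300 K.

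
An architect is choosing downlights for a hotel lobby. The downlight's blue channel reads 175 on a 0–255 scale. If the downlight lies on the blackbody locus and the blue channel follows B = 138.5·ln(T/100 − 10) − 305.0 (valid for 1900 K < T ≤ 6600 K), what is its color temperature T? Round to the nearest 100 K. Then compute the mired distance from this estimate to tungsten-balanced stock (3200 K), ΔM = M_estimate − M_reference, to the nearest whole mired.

-74 mireds

ln(t − 10) = (175 + 305.0) / 138.5 = 3.4657.
t − 10 = e^3.4657 = 31.999, so t = 41.999.
T = 100·t = 4200 K → 4200 K to the nearest 100 K.
M_estimate = 10⁶/4200 = 238.10; M_reference = 10⁶/3200 = 312.50.
ΔM = 238.10 − 312.50 = -74.40 → -74 mireds.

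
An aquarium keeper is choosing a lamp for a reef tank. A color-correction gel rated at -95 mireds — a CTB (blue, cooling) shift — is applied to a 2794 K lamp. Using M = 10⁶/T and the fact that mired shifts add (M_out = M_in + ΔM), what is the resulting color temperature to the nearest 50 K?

M_in = 10⁶/2794 = 357.91 mireds.
M_out = 357.91 + (-95) = 262.91 mireds.
T_out = 10⁶/262.91 = 3803.6 K → 3800 K.

3800 K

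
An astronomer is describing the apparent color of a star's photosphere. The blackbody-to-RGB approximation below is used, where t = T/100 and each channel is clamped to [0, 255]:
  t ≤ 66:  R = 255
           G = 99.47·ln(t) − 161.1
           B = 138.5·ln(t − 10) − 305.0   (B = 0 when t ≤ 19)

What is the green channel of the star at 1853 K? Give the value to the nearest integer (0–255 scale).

t = 1853/100 = 18.53; the t ≤ 66 branch applies.
G = 99.47·ln 18.53 − 161.1 = 99.47·2.9194 − 161.1 = 129.292.
Rounded: 129.

129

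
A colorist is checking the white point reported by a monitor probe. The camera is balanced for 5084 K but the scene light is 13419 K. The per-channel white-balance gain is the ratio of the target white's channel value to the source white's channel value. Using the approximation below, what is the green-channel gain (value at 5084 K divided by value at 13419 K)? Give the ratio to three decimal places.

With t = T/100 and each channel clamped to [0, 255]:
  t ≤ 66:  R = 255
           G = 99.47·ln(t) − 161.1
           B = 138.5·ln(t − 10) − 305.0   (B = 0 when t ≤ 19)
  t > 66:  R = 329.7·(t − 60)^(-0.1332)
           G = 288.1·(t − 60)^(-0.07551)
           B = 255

At 13419 K (t = 134.19):
  G = 288.1·(134.19 − 60)^(-0.07551) = 288.1·74.19^(-0.07551) = 288.1·0.72239 = 208.120.
At 5084 K (t = 50.84):
  G = 99.47·ln 50.84 − 161.1 = 99.47·3.9287 − 161.1 = 229.686.
Gain = 229.686 / 208.120 = 1.1036 → 1.104.

1.104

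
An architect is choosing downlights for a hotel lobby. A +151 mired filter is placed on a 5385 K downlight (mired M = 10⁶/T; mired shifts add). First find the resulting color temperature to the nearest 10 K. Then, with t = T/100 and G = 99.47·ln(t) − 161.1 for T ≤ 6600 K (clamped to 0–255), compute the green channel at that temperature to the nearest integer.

176

M_in = 10⁶/5385 = 185.70; M_out = 185.70 + (+151) = 336.70.
T_out = 10⁶/336.70 = 2970.0 K → 2970 K; t = 29.7.
G = 99.47·ln 29.7 − 161.1 = 99.47·3.3911 − 161.1 = 176.217.
Rounded: 176.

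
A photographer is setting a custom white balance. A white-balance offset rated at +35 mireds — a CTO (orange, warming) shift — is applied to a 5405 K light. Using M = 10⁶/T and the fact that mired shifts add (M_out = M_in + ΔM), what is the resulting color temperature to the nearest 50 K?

4550 K

M_in = 10⁶/5405 = 185.01 mireds.
M_out = 185.01 + (+35) = 220.01 mireds.
T_out = 10⁶/220.01 = 4545.2 K → 4550 K.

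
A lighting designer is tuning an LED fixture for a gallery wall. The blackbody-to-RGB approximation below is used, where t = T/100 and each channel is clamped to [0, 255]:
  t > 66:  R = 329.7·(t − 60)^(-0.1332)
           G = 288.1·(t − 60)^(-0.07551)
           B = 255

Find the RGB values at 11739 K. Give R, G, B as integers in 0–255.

t = 11739/100 = 117.39; the t > 66 branch applies.
R = 329.7·(117.39 − 60)^(-0.1332) = 329.7·57.39^(-0.1332) = 329.7·0.58307 = 192.239.
G = 288.1·(117.39 − 60)^(-0.07551) = 288.1·57.39^(-0.07551) = 288.1·0.73653 = 212.194.
B = 255 by definition for t > 66.
Rounded: (192, 212, 255).

R=192, G=212, B=255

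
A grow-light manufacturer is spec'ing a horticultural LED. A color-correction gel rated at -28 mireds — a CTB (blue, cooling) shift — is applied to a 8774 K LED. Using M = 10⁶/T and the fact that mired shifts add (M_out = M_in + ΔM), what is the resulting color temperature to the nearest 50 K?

M_in = 10⁶/8774 = 113.97 mireds.
M_out = 113.97 + (-28) = 85.97 mireds.
T_out = 10⁶/85.97 = 11631.5 K → 11650 K.

11650 K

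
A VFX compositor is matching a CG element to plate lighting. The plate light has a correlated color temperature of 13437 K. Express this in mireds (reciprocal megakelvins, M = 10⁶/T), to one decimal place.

74.4 mireds

M = 10⁶ / 13437 = 74.421 → 74.4 mireds.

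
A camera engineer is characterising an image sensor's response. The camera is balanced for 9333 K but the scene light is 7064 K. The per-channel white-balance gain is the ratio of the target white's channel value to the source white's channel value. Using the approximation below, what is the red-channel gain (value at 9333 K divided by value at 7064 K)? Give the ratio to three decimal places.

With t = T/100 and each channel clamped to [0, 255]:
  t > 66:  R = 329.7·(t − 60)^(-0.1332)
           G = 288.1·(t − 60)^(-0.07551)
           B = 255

At 7064 K (t = 70.64):
  R = 329.7·(70.64 − 60)^(-0.1332) = 329.7·10.64^(-0.1332) = 329.7·0.72981 = 240.619.
At 9333 K (t = 93.33):
  R = 329.7·(93.33 − 60)^(-0.1332) = 329.7·33.33^(-0.1332) = 329.7·0.62684 = 206.670.
Gain = 206.670 / 240.619 = 0.8589 → 0.859.

0.859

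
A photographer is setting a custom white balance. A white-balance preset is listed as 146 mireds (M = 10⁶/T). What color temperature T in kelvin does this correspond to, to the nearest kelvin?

6849 K

T = 10⁶ / 146 = 6849.32 K → 6849 K.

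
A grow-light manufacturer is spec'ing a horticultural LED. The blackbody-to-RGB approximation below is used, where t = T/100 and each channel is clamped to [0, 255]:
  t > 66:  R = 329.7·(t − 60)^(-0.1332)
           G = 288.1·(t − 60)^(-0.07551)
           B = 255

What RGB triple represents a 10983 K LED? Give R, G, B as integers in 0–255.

R=196, G=214, B=255

t = 10983/100 = 109.83; the t > 66 branch applies.
R = 329.7·(109.83 − 60)^(-0.1332) = 329.7·49.83^(-0.1332) = 329.7·0.59415 = 195.890.
G = 288.1·(109.83 − 60)^(-0.07551) = 288.1·49.83^(-0.07551) = 288.1·0.74443 = 214.470.
B = 255 by definition for t > 66.
Rounded: (196, 214, 255).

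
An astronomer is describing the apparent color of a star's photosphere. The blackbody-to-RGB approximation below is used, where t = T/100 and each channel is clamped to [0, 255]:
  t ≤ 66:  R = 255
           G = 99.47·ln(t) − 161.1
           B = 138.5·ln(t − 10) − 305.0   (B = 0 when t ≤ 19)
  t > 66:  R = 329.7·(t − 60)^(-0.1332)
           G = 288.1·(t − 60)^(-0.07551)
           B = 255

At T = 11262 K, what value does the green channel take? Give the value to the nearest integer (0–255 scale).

t = 11262/100 = 112.62; the t > 66 branch applies.
G = 288.1·(112.62 − 60)^(-0.07551) = 288.1·52.62^(-0.07551) = 288.1·0.74137 = 213.589.
Rounded: 214.

214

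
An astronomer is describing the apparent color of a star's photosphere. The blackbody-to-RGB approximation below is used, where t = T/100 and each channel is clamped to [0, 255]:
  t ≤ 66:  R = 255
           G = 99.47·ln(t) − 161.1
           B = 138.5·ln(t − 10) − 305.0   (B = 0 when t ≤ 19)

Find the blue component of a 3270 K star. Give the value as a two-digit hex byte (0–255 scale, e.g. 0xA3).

t = 3270/100 = 32.7; the t ≤ 66 branch applies.
B = 138.5·ln(32.7 − 10) − 305.0 = 138.5·ln 22.7 − 305.0 = 138.5·3.1224 − 305.0 = 127.448.
Rounded: 127; in hex, 0x7F.

0x7F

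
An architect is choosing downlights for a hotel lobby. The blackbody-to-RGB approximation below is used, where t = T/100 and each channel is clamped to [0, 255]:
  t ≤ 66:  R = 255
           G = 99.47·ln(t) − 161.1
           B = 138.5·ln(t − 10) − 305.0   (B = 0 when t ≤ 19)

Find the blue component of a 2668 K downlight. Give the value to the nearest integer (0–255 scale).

t = 2668/100 = 26.68; the t ≤ 66 branch applies.
B = 138.5·ln(26.68 − 10) − 305.0 = 138.5·ln 16.68 − 305.0 = 138.5·2.8142 − 305.0 = 84.768.
Rounded: 85.

85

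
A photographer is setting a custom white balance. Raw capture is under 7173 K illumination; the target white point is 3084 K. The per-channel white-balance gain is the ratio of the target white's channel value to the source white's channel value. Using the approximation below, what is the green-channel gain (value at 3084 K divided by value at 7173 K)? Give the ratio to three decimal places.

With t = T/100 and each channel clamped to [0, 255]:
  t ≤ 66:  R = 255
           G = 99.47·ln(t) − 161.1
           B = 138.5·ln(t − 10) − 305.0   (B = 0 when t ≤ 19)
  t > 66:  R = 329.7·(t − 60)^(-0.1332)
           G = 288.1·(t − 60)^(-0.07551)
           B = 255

0.752

At 7173 K (t = 71.73):
  G = 288.1·(71.73 − 60)^(-0.07551) = 288.1·11.73^(-0.07551) = 288.1·0.83034 = 239.222.
At 3084 K (t = 30.84):
  G = 99.47·ln 30.84 − 161.1 = 99.47·3.4288 − 161.1 = 179.964.
Gain = 179.964 / 239.222 = 0.7523 → 0.752.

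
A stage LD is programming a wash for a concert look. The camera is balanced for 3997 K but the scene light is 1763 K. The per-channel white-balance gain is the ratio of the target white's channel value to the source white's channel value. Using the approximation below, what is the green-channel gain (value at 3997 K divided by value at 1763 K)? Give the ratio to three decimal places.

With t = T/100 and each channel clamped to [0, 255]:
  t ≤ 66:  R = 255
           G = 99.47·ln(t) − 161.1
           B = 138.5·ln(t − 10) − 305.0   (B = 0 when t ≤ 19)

1.655

At 1763 K (t = 17.63):
  G = 99.47·ln 17.63 − 161.1 = 99.47·2.8696 − 161.1 = 124.339.
At 3997 K (t = 39.97):
  G = 99.47·ln 39.97 − 161.1 = 99.47·3.6881 − 161.1 = 205.758.
Gain = 205.758 / 124.339 = 1.6548 → 1.655.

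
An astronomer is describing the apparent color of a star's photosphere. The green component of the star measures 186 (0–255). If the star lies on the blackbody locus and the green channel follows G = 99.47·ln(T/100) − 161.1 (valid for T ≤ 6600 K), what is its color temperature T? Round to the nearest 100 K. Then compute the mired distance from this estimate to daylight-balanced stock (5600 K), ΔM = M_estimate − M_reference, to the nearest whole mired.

+124 mireds

ln t = (186 + 161.1) / 99.47 = 3.4895.
t = e^3.4895 = 32.769.
T = 100·t = 3277 K → 3300 K to the nearest 100 K.
M_estimate = 10⁶/3300 = 303.03; M_reference = 10⁶/5600 = 178.57.
ΔM = 303.03 − 178.57 = 124.46 → +124 mireds.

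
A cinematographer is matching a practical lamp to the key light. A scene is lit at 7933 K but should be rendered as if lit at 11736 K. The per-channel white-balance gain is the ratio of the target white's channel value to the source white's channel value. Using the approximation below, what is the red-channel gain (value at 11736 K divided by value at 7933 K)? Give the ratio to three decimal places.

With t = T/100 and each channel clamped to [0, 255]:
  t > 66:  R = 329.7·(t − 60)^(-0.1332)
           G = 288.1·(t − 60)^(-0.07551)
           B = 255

At 7933 K (t = 79.33):
  R = 329.7·(79.33 − 60)^(-0.1332) = 329.7·19.33^(-0.1332) = 329.7·0.67402 = 222.225.
At 11736 K (t = 117.36):
  R = 329.7·(117.36 − 60)^(-0.1332) = 329.7·57.36^(-0.1332) = 329.7·0.58311 = 192.253.
Gain = 192.253 / 222.225 = 0.8651 → 0.865.

0.865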